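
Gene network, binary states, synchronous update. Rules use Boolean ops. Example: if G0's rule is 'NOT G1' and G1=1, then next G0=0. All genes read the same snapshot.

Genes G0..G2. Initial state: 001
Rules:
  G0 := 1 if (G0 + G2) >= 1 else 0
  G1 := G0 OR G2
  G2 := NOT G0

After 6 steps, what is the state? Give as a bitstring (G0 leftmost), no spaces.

Step 1: G0=(0+1>=1)=1 G1=G0|G2=0|1=1 G2=NOT G0=NOT 0=1 -> 111
Step 2: G0=(1+1>=1)=1 G1=G0|G2=1|1=1 G2=NOT G0=NOT 1=0 -> 110
Step 3: G0=(1+0>=1)=1 G1=G0|G2=1|0=1 G2=NOT G0=NOT 1=0 -> 110
Step 4: G0=(1+0>=1)=1 G1=G0|G2=1|0=1 G2=NOT G0=NOT 1=0 -> 110
Step 5: G0=(1+0>=1)=1 G1=G0|G2=1|0=1 G2=NOT G0=NOT 1=0 -> 110
Step 6: G0=(1+0>=1)=1 G1=G0|G2=1|0=1 G2=NOT G0=NOT 1=0 -> 110

110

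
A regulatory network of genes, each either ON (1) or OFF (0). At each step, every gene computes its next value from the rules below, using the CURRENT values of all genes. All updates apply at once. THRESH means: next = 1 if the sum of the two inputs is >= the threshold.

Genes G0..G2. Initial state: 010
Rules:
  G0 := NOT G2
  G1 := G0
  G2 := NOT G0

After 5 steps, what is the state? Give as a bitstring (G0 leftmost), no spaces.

Step 1: G0=NOT G2=NOT 0=1 G1=G0=0 G2=NOT G0=NOT 0=1 -> 101
Step 2: G0=NOT G2=NOT 1=0 G1=G0=1 G2=NOT G0=NOT 1=0 -> 010
Step 3: G0=NOT G2=NOT 0=1 G1=G0=0 G2=NOT G0=NOT 0=1 -> 101
Step 4: G0=NOT G2=NOT 1=0 G1=G0=1 G2=NOT G0=NOT 1=0 -> 010
Step 5: G0=NOT G2=NOT 0=1 G1=G0=0 G2=NOT G0=NOT 0=1 -> 101

101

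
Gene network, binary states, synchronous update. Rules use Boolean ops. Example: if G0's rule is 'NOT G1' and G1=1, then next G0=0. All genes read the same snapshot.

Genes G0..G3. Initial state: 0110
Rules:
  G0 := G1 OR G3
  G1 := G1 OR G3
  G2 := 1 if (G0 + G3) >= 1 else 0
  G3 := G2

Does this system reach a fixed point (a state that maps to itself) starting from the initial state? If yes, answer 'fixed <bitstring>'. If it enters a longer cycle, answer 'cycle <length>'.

Answer: fixed 1111

Derivation:
Step 0: 0110
Step 1: G0=G1|G3=1|0=1 G1=G1|G3=1|0=1 G2=(0+0>=1)=0 G3=G2=1 -> 1101
Step 2: G0=G1|G3=1|1=1 G1=G1|G3=1|1=1 G2=(1+1>=1)=1 G3=G2=0 -> 1110
Step 3: G0=G1|G3=1|0=1 G1=G1|G3=1|0=1 G2=(1+0>=1)=1 G3=G2=1 -> 1111
Step 4: G0=G1|G3=1|1=1 G1=G1|G3=1|1=1 G2=(1+1>=1)=1 G3=G2=1 -> 1111
Fixed point reached at step 3: 1111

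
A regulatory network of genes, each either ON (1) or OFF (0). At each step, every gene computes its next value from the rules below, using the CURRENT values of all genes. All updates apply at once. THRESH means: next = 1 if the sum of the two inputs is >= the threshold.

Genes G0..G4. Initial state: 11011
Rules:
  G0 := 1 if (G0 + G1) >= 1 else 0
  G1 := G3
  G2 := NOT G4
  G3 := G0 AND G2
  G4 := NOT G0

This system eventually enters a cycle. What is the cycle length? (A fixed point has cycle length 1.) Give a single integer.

Answer: 1

Derivation:
Step 0: 11011
Step 1: G0=(1+1>=1)=1 G1=G3=1 G2=NOT G4=NOT 1=0 G3=G0&G2=1&0=0 G4=NOT G0=NOT 1=0 -> 11000
Step 2: G0=(1+1>=1)=1 G1=G3=0 G2=NOT G4=NOT 0=1 G3=G0&G2=1&0=0 G4=NOT G0=NOT 1=0 -> 10100
Step 3: G0=(1+0>=1)=1 G1=G3=0 G2=NOT G4=NOT 0=1 G3=G0&G2=1&1=1 G4=NOT G0=NOT 1=0 -> 10110
Step 4: G0=(1+0>=1)=1 G1=G3=1 G2=NOT G4=NOT 0=1 G3=G0&G2=1&1=1 G4=NOT G0=NOT 1=0 -> 11110
Step 5: G0=(1+1>=1)=1 G1=G3=1 G2=NOT G4=NOT 0=1 G3=G0&G2=1&1=1 G4=NOT G0=NOT 1=0 -> 11110
State from step 5 equals state from step 4 -> cycle length 1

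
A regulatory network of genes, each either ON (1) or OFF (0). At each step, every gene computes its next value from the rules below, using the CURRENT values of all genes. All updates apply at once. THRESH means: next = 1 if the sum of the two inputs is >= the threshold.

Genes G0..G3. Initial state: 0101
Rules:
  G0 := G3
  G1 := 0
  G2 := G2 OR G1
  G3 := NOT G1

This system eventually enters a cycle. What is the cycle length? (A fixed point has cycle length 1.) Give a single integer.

Answer: 1

Derivation:
Step 0: 0101
Step 1: G0=G3=1 G1=0(const) G2=G2|G1=0|1=1 G3=NOT G1=NOT 1=0 -> 1010
Step 2: G0=G3=0 G1=0(const) G2=G2|G1=1|0=1 G3=NOT G1=NOT 0=1 -> 0011
Step 3: G0=G3=1 G1=0(const) G2=G2|G1=1|0=1 G3=NOT G1=NOT 0=1 -> 1011
Step 4: G0=G3=1 G1=0(const) G2=G2|G1=1|0=1 G3=NOT G1=NOT 0=1 -> 1011
State from step 4 equals state from step 3 -> cycle length 1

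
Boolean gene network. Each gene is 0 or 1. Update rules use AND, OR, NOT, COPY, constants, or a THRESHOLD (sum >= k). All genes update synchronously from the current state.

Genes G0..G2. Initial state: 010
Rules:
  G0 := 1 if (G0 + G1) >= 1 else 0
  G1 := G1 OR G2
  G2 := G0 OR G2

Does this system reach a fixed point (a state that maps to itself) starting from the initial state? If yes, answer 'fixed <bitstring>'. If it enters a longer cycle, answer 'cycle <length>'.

Step 0: 010
Step 1: G0=(0+1>=1)=1 G1=G1|G2=1|0=1 G2=G0|G2=0|0=0 -> 110
Step 2: G0=(1+1>=1)=1 G1=G1|G2=1|0=1 G2=G0|G2=1|0=1 -> 111
Step 3: G0=(1+1>=1)=1 G1=G1|G2=1|1=1 G2=G0|G2=1|1=1 -> 111
Fixed point reached at step 2: 111

Answer: fixed 111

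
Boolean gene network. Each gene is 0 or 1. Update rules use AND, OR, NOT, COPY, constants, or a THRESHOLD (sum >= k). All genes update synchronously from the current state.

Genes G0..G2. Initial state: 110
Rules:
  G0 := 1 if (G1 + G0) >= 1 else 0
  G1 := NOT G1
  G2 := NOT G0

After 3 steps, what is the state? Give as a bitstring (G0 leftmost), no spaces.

Step 1: G0=(1+1>=1)=1 G1=NOT G1=NOT 1=0 G2=NOT G0=NOT 1=0 -> 100
Step 2: G0=(0+1>=1)=1 G1=NOT G1=NOT 0=1 G2=NOT G0=NOT 1=0 -> 110
Step 3: G0=(1+1>=1)=1 G1=NOT G1=NOT 1=0 G2=NOT G0=NOT 1=0 -> 100

100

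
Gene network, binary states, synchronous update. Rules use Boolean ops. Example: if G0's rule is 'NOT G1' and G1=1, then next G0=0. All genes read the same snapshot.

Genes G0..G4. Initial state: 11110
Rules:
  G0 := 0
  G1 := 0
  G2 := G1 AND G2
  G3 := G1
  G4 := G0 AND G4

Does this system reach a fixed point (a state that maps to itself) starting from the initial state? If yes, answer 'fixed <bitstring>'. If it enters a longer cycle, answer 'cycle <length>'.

Answer: fixed 00000

Derivation:
Step 0: 11110
Step 1: G0=0(const) G1=0(const) G2=G1&G2=1&1=1 G3=G1=1 G4=G0&G4=1&0=0 -> 00110
Step 2: G0=0(const) G1=0(const) G2=G1&G2=0&1=0 G3=G1=0 G4=G0&G4=0&0=0 -> 00000
Step 3: G0=0(const) G1=0(const) G2=G1&G2=0&0=0 G3=G1=0 G4=G0&G4=0&0=0 -> 00000
Fixed point reached at step 2: 00000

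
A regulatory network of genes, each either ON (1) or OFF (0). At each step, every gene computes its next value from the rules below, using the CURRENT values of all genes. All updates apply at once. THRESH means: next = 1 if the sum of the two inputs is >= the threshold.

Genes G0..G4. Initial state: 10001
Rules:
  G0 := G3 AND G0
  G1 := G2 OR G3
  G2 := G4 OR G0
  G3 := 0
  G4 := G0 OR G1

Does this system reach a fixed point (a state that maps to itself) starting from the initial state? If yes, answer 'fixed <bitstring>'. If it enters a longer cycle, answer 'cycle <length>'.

Step 0: 10001
Step 1: G0=G3&G0=0&1=0 G1=G2|G3=0|0=0 G2=G4|G0=1|1=1 G3=0(const) G4=G0|G1=1|0=1 -> 00101
Step 2: G0=G3&G0=0&0=0 G1=G2|G3=1|0=1 G2=G4|G0=1|0=1 G3=0(const) G4=G0|G1=0|0=0 -> 01100
Step 3: G0=G3&G0=0&0=0 G1=G2|G3=1|0=1 G2=G4|G0=0|0=0 G3=0(const) G4=G0|G1=0|1=1 -> 01001
Step 4: G0=G3&G0=0&0=0 G1=G2|G3=0|0=0 G2=G4|G0=1|0=1 G3=0(const) G4=G0|G1=0|1=1 -> 00101
Cycle of length 3 starting at step 1 -> no fixed point

Answer: cycle 3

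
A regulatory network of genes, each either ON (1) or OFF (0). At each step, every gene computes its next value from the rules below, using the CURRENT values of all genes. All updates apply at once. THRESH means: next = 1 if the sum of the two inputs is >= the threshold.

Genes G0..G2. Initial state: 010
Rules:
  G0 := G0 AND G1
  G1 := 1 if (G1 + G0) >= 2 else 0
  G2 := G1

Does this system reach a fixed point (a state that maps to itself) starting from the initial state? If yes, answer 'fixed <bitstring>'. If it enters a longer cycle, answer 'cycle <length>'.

Answer: fixed 000

Derivation:
Step 0: 010
Step 1: G0=G0&G1=0&1=0 G1=(1+0>=2)=0 G2=G1=1 -> 001
Step 2: G0=G0&G1=0&0=0 G1=(0+0>=2)=0 G2=G1=0 -> 000
Step 3: G0=G0&G1=0&0=0 G1=(0+0>=2)=0 G2=G1=0 -> 000
Fixed point reached at step 2: 000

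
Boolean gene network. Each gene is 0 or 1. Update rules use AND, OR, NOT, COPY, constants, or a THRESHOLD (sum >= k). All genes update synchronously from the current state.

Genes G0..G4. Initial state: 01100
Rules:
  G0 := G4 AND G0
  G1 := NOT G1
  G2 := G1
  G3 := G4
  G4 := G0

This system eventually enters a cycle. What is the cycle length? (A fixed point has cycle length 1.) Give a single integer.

Answer: 2

Derivation:
Step 0: 01100
Step 1: G0=G4&G0=0&0=0 G1=NOT G1=NOT 1=0 G2=G1=1 G3=G4=0 G4=G0=0 -> 00100
Step 2: G0=G4&G0=0&0=0 G1=NOT G1=NOT 0=1 G2=G1=0 G3=G4=0 G4=G0=0 -> 01000
Step 3: G0=G4&G0=0&0=0 G1=NOT G1=NOT 1=0 G2=G1=1 G3=G4=0 G4=G0=0 -> 00100
State from step 3 equals state from step 1 -> cycle length 2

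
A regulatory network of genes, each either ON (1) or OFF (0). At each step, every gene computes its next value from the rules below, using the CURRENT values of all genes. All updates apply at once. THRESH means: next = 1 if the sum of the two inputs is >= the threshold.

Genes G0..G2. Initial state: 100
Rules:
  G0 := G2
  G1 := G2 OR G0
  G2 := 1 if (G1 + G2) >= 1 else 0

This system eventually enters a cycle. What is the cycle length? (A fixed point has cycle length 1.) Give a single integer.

Answer: 1

Derivation:
Step 0: 100
Step 1: G0=G2=0 G1=G2|G0=0|1=1 G2=(0+0>=1)=0 -> 010
Step 2: G0=G2=0 G1=G2|G0=0|0=0 G2=(1+0>=1)=1 -> 001
Step 3: G0=G2=1 G1=G2|G0=1|0=1 G2=(0+1>=1)=1 -> 111
Step 4: G0=G2=1 G1=G2|G0=1|1=1 G2=(1+1>=1)=1 -> 111
State from step 4 equals state from step 3 -> cycle length 1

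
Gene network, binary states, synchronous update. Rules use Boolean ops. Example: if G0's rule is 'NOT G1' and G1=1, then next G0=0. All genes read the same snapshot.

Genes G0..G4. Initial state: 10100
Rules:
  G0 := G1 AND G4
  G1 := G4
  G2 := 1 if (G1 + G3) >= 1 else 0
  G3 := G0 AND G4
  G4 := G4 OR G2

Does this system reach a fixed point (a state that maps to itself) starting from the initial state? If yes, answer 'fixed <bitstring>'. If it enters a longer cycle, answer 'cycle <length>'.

Answer: fixed 11111

Derivation:
Step 0: 10100
Step 1: G0=G1&G4=0&0=0 G1=G4=0 G2=(0+0>=1)=0 G3=G0&G4=1&0=0 G4=G4|G2=0|1=1 -> 00001
Step 2: G0=G1&G4=0&1=0 G1=G4=1 G2=(0+0>=1)=0 G3=G0&G4=0&1=0 G4=G4|G2=1|0=1 -> 01001
Step 3: G0=G1&G4=1&1=1 G1=G4=1 G2=(1+0>=1)=1 G3=G0&G4=0&1=0 G4=G4|G2=1|0=1 -> 11101
Step 4: G0=G1&G4=1&1=1 G1=G4=1 G2=(1+0>=1)=1 G3=G0&G4=1&1=1 G4=G4|G2=1|1=1 -> 11111
Step 5: G0=G1&G4=1&1=1 G1=G4=1 G2=(1+1>=1)=1 G3=G0&G4=1&1=1 G4=G4|G2=1|1=1 -> 11111
Fixed point reached at step 4: 11111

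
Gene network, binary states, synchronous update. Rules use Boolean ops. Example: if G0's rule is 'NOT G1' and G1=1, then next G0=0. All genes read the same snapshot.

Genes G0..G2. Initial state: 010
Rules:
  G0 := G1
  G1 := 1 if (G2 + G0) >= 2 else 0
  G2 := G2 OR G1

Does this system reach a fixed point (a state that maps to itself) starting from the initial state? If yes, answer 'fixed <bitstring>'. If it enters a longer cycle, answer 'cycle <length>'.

Answer: cycle 2

Derivation:
Step 0: 010
Step 1: G0=G1=1 G1=(0+0>=2)=0 G2=G2|G1=0|1=1 -> 101
Step 2: G0=G1=0 G1=(1+1>=2)=1 G2=G2|G1=1|0=1 -> 011
Step 3: G0=G1=1 G1=(1+0>=2)=0 G2=G2|G1=1|1=1 -> 101
Cycle of length 2 starting at step 1 -> no fixed point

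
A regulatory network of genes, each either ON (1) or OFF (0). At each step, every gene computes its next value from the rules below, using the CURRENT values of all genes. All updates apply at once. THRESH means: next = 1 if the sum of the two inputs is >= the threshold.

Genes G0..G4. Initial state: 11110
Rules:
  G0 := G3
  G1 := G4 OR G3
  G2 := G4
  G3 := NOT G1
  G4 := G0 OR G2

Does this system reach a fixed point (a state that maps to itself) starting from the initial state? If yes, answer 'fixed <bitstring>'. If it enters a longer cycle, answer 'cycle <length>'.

Step 0: 11110
Step 1: G0=G3=1 G1=G4|G3=0|1=1 G2=G4=0 G3=NOT G1=NOT 1=0 G4=G0|G2=1|1=1 -> 11001
Step 2: G0=G3=0 G1=G4|G3=1|0=1 G2=G4=1 G3=NOT G1=NOT 1=0 G4=G0|G2=1|0=1 -> 01101
Step 3: G0=G3=0 G1=G4|G3=1|0=1 G2=G4=1 G3=NOT G1=NOT 1=0 G4=G0|G2=0|1=1 -> 01101
Fixed point reached at step 2: 01101

Answer: fixed 01101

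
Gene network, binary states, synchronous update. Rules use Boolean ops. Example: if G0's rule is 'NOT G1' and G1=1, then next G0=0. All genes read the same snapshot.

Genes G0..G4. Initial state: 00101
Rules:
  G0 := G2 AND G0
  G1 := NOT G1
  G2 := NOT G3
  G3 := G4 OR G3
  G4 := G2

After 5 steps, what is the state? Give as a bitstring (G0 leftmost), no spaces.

Step 1: G0=G2&G0=1&0=0 G1=NOT G1=NOT 0=1 G2=NOT G3=NOT 0=1 G3=G4|G3=1|0=1 G4=G2=1 -> 01111
Step 2: G0=G2&G0=1&0=0 G1=NOT G1=NOT 1=0 G2=NOT G3=NOT 1=0 G3=G4|G3=1|1=1 G4=G2=1 -> 00011
Step 3: G0=G2&G0=0&0=0 G1=NOT G1=NOT 0=1 G2=NOT G3=NOT 1=0 G3=G4|G3=1|1=1 G4=G2=0 -> 01010
Step 4: G0=G2&G0=0&0=0 G1=NOT G1=NOT 1=0 G2=NOT G3=NOT 1=0 G3=G4|G3=0|1=1 G4=G2=0 -> 00010
Step 5: G0=G2&G0=0&0=0 G1=NOT G1=NOT 0=1 G2=NOT G3=NOT 1=0 G3=G4|G3=0|1=1 G4=G2=0 -> 01010

01010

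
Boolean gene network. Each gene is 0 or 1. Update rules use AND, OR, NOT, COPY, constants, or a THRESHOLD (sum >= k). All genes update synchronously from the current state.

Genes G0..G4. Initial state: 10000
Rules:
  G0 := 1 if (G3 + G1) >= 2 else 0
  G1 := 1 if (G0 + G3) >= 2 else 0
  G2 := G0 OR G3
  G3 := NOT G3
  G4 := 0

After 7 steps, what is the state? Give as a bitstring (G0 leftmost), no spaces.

Step 1: G0=(0+0>=2)=0 G1=(1+0>=2)=0 G2=G0|G3=1|0=1 G3=NOT G3=NOT 0=1 G4=0(const) -> 00110
Step 2: G0=(1+0>=2)=0 G1=(0+1>=2)=0 G2=G0|G3=0|1=1 G3=NOT G3=NOT 1=0 G4=0(const) -> 00100
Step 3: G0=(0+0>=2)=0 G1=(0+0>=2)=0 G2=G0|G3=0|0=0 G3=NOT G3=NOT 0=1 G4=0(const) -> 00010
Step 4: G0=(1+0>=2)=0 G1=(0+1>=2)=0 G2=G0|G3=0|1=1 G3=NOT G3=NOT 1=0 G4=0(const) -> 00100
Step 5: G0=(0+0>=2)=0 G1=(0+0>=2)=0 G2=G0|G3=0|0=0 G3=NOT G3=NOT 0=1 G4=0(const) -> 00010
Step 6: G0=(1+0>=2)=0 G1=(0+1>=2)=0 G2=G0|G3=0|1=1 G3=NOT G3=NOT 1=0 G4=0(const) -> 00100
Step 7: G0=(0+0>=2)=0 G1=(0+0>=2)=0 G2=G0|G3=0|0=0 G3=NOT G3=NOT 0=1 G4=0(const) -> 00010

00010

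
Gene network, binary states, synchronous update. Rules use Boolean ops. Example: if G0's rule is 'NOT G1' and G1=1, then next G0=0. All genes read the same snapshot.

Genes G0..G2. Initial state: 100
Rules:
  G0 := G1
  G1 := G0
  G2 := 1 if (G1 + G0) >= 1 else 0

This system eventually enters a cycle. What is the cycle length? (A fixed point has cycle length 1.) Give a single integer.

Step 0: 100
Step 1: G0=G1=0 G1=G0=1 G2=(0+1>=1)=1 -> 011
Step 2: G0=G1=1 G1=G0=0 G2=(1+0>=1)=1 -> 101
Step 3: G0=G1=0 G1=G0=1 G2=(0+1>=1)=1 -> 011
State from step 3 equals state from step 1 -> cycle length 2

Answer: 2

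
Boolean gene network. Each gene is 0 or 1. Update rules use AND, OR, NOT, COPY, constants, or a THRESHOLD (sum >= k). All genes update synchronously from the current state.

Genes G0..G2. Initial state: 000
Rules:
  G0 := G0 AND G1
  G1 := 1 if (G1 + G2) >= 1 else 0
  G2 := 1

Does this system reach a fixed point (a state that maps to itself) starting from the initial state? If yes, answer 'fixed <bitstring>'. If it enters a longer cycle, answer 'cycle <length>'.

Step 0: 000
Step 1: G0=G0&G1=0&0=0 G1=(0+0>=1)=0 G2=1(const) -> 001
Step 2: G0=G0&G1=0&0=0 G1=(0+1>=1)=1 G2=1(const) -> 011
Step 3: G0=G0&G1=0&1=0 G1=(1+1>=1)=1 G2=1(const) -> 011
Fixed point reached at step 2: 011

Answer: fixed 011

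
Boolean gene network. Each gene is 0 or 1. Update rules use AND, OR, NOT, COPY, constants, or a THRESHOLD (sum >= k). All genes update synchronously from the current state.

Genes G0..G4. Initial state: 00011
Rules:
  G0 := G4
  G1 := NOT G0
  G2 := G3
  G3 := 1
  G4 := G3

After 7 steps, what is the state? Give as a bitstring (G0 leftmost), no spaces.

Step 1: G0=G4=1 G1=NOT G0=NOT 0=1 G2=G3=1 G3=1(const) G4=G3=1 -> 11111
Step 2: G0=G4=1 G1=NOT G0=NOT 1=0 G2=G3=1 G3=1(const) G4=G3=1 -> 10111
Step 3: G0=G4=1 G1=NOT G0=NOT 1=0 G2=G3=1 G3=1(const) G4=G3=1 -> 10111
Step 4: G0=G4=1 G1=NOT G0=NOT 1=0 G2=G3=1 G3=1(const) G4=G3=1 -> 10111
Step 5: G0=G4=1 G1=NOT G0=NOT 1=0 G2=G3=1 G3=1(const) G4=G3=1 -> 10111
Step 6: G0=G4=1 G1=NOT G0=NOT 1=0 G2=G3=1 G3=1(const) G4=G3=1 -> 10111
Step 7: G0=G4=1 G1=NOT G0=NOT 1=0 G2=G3=1 G3=1(const) G4=G3=1 -> 10111

10111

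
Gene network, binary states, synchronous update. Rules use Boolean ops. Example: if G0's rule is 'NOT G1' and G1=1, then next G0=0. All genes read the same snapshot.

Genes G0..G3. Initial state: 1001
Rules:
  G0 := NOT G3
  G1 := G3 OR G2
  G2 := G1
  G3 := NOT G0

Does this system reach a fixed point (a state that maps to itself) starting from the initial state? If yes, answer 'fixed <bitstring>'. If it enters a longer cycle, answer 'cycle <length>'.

Answer: cycle 2

Derivation:
Step 0: 1001
Step 1: G0=NOT G3=NOT 1=0 G1=G3|G2=1|0=1 G2=G1=0 G3=NOT G0=NOT 1=0 -> 0100
Step 2: G0=NOT G3=NOT 0=1 G1=G3|G2=0|0=0 G2=G1=1 G3=NOT G0=NOT 0=1 -> 1011
Step 3: G0=NOT G3=NOT 1=0 G1=G3|G2=1|1=1 G2=G1=0 G3=NOT G0=NOT 1=0 -> 0100
Cycle of length 2 starting at step 1 -> no fixed point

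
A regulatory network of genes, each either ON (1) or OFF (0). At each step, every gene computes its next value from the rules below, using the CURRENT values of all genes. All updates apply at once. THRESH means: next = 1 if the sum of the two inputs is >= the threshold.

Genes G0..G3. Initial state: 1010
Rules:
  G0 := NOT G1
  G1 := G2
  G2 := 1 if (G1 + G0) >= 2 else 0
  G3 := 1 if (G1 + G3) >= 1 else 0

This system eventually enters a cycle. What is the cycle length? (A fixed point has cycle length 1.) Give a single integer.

Step 0: 1010
Step 1: G0=NOT G1=NOT 0=1 G1=G2=1 G2=(0+1>=2)=0 G3=(0+0>=1)=0 -> 1100
Step 2: G0=NOT G1=NOT 1=0 G1=G2=0 G2=(1+1>=2)=1 G3=(1+0>=1)=1 -> 0011
Step 3: G0=NOT G1=NOT 0=1 G1=G2=1 G2=(0+0>=2)=0 G3=(0+1>=1)=1 -> 1101
Step 4: G0=NOT G1=NOT 1=0 G1=G2=0 G2=(1+1>=2)=1 G3=(1+1>=1)=1 -> 0011
State from step 4 equals state from step 2 -> cycle length 2

Answer: 2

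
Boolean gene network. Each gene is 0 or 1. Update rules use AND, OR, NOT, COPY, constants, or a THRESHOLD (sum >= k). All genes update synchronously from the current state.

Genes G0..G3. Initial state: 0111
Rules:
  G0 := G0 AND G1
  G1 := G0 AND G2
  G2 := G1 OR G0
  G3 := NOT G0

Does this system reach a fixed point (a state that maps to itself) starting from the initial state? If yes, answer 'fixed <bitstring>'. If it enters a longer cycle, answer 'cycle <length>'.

Step 0: 0111
Step 1: G0=G0&G1=0&1=0 G1=G0&G2=0&1=0 G2=G1|G0=1|0=1 G3=NOT G0=NOT 0=1 -> 0011
Step 2: G0=G0&G1=0&0=0 G1=G0&G2=0&1=0 G2=G1|G0=0|0=0 G3=NOT G0=NOT 0=1 -> 0001
Step 3: G0=G0&G1=0&0=0 G1=G0&G2=0&0=0 G2=G1|G0=0|0=0 G3=NOT G0=NOT 0=1 -> 0001
Fixed point reached at step 2: 0001

Answer: fixed 0001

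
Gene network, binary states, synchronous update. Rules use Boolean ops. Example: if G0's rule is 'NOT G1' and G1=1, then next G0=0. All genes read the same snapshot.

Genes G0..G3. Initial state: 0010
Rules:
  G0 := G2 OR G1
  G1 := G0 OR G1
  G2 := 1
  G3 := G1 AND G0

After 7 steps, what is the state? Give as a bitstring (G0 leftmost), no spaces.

Step 1: G0=G2|G1=1|0=1 G1=G0|G1=0|0=0 G2=1(const) G3=G1&G0=0&0=0 -> 1010
Step 2: G0=G2|G1=1|0=1 G1=G0|G1=1|0=1 G2=1(const) G3=G1&G0=0&1=0 -> 1110
Step 3: G0=G2|G1=1|1=1 G1=G0|G1=1|1=1 G2=1(const) G3=G1&G0=1&1=1 -> 1111
Step 4: G0=G2|G1=1|1=1 G1=G0|G1=1|1=1 G2=1(const) G3=G1&G0=1&1=1 -> 1111
Step 5: G0=G2|G1=1|1=1 G1=G0|G1=1|1=1 G2=1(const) G3=G1&G0=1&1=1 -> 1111
Step 6: G0=G2|G1=1|1=1 G1=G0|G1=1|1=1 G2=1(const) G3=G1&G0=1&1=1 -> 1111
Step 7: G0=G2|G1=1|1=1 G1=G0|G1=1|1=1 G2=1(const) G3=G1&G0=1&1=1 -> 1111

1111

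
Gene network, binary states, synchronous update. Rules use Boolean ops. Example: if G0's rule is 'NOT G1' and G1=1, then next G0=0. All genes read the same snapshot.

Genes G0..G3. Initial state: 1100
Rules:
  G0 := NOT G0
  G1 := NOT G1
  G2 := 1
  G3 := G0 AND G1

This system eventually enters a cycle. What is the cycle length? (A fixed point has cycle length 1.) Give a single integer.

Answer: 2

Derivation:
Step 0: 1100
Step 1: G0=NOT G0=NOT 1=0 G1=NOT G1=NOT 1=0 G2=1(const) G3=G0&G1=1&1=1 -> 0011
Step 2: G0=NOT G0=NOT 0=1 G1=NOT G1=NOT 0=1 G2=1(const) G3=G0&G1=0&0=0 -> 1110
Step 3: G0=NOT G0=NOT 1=0 G1=NOT G1=NOT 1=0 G2=1(const) G3=G0&G1=1&1=1 -> 0011
State from step 3 equals state from step 1 -> cycle length 2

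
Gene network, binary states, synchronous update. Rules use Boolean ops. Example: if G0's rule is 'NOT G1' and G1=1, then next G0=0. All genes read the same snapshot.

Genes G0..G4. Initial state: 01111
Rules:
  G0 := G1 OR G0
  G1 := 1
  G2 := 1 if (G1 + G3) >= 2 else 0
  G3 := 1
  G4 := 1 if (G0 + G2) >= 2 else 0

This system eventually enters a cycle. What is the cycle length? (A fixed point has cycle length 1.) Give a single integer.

Step 0: 01111
Step 1: G0=G1|G0=1|0=1 G1=1(const) G2=(1+1>=2)=1 G3=1(const) G4=(0+1>=2)=0 -> 11110
Step 2: G0=G1|G0=1|1=1 G1=1(const) G2=(1+1>=2)=1 G3=1(const) G4=(1+1>=2)=1 -> 11111
Step 3: G0=G1|G0=1|1=1 G1=1(const) G2=(1+1>=2)=1 G3=1(const) G4=(1+1>=2)=1 -> 11111
State from step 3 equals state from step 2 -> cycle length 1

Answer: 1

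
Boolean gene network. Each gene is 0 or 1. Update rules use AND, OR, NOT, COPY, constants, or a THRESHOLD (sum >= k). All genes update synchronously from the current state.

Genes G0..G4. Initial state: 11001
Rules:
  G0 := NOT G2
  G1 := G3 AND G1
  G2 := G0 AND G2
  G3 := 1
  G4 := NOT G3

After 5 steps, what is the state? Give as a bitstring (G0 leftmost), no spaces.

Step 1: G0=NOT G2=NOT 0=1 G1=G3&G1=0&1=0 G2=G0&G2=1&0=0 G3=1(const) G4=NOT G3=NOT 0=1 -> 10011
Step 2: G0=NOT G2=NOT 0=1 G1=G3&G1=1&0=0 G2=G0&G2=1&0=0 G3=1(const) G4=NOT G3=NOT 1=0 -> 10010
Step 3: G0=NOT G2=NOT 0=1 G1=G3&G1=1&0=0 G2=G0&G2=1&0=0 G3=1(const) G4=NOT G3=NOT 1=0 -> 10010
Step 4: G0=NOT G2=NOT 0=1 G1=G3&G1=1&0=0 G2=G0&G2=1&0=0 G3=1(const) G4=NOT G3=NOT 1=0 -> 10010
Step 5: G0=NOT G2=NOT 0=1 G1=G3&G1=1&0=0 G2=G0&G2=1&0=0 G3=1(const) G4=NOT G3=NOT 1=0 -> 10010

10010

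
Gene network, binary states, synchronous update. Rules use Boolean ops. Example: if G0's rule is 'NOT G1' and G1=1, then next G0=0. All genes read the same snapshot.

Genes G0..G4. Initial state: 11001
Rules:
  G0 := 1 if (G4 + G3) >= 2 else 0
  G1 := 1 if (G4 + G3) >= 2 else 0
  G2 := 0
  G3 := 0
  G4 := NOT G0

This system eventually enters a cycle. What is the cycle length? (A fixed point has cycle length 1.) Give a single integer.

Answer: 1

Derivation:
Step 0: 11001
Step 1: G0=(1+0>=2)=0 G1=(1+0>=2)=0 G2=0(const) G3=0(const) G4=NOT G0=NOT 1=0 -> 00000
Step 2: G0=(0+0>=2)=0 G1=(0+0>=2)=0 G2=0(const) G3=0(const) G4=NOT G0=NOT 0=1 -> 00001
Step 3: G0=(1+0>=2)=0 G1=(1+0>=2)=0 G2=0(const) G3=0(const) G4=NOT G0=NOT 0=1 -> 00001
State from step 3 equals state from step 2 -> cycle length 1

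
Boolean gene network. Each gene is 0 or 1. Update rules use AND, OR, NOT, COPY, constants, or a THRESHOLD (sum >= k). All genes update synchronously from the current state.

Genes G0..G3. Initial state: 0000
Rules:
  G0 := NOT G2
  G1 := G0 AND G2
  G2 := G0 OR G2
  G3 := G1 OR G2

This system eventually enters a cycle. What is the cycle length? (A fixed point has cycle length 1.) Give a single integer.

Answer: 1

Derivation:
Step 0: 0000
Step 1: G0=NOT G2=NOT 0=1 G1=G0&G2=0&0=0 G2=G0|G2=0|0=0 G3=G1|G2=0|0=0 -> 1000
Step 2: G0=NOT G2=NOT 0=1 G1=G0&G2=1&0=0 G2=G0|G2=1|0=1 G3=G1|G2=0|0=0 -> 1010
Step 3: G0=NOT G2=NOT 1=0 G1=G0&G2=1&1=1 G2=G0|G2=1|1=1 G3=G1|G2=0|1=1 -> 0111
Step 4: G0=NOT G2=NOT 1=0 G1=G0&G2=0&1=0 G2=G0|G2=0|1=1 G3=G1|G2=1|1=1 -> 0011
Step 5: G0=NOT G2=NOT 1=0 G1=G0&G2=0&1=0 G2=G0|G2=0|1=1 G3=G1|G2=0|1=1 -> 0011
State from step 5 equals state from step 4 -> cycle length 1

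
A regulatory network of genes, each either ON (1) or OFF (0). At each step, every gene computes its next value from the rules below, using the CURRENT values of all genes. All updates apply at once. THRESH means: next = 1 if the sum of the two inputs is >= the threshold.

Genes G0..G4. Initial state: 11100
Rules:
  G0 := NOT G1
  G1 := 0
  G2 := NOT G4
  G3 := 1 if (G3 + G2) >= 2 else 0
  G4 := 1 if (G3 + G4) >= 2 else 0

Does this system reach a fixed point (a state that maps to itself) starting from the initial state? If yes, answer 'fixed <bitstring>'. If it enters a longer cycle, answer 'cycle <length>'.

Step 0: 11100
Step 1: G0=NOT G1=NOT 1=0 G1=0(const) G2=NOT G4=NOT 0=1 G3=(0+1>=2)=0 G4=(0+0>=2)=0 -> 00100
Step 2: G0=NOT G1=NOT 0=1 G1=0(const) G2=NOT G4=NOT 0=1 G3=(0+1>=2)=0 G4=(0+0>=2)=0 -> 10100
Step 3: G0=NOT G1=NOT 0=1 G1=0(const) G2=NOT G4=NOT 0=1 G3=(0+1>=2)=0 G4=(0+0>=2)=0 -> 10100
Fixed point reached at step 2: 10100

Answer: fixed 10100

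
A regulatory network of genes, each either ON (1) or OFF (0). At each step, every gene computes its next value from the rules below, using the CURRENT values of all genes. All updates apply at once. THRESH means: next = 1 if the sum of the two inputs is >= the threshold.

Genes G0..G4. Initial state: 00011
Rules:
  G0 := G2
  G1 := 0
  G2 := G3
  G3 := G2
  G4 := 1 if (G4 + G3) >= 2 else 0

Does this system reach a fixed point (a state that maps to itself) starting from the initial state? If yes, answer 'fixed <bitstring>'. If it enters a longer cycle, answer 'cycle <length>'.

Answer: cycle 2

Derivation:
Step 0: 00011
Step 1: G0=G2=0 G1=0(const) G2=G3=1 G3=G2=0 G4=(1+1>=2)=1 -> 00101
Step 2: G0=G2=1 G1=0(const) G2=G3=0 G3=G2=1 G4=(1+0>=2)=0 -> 10010
Step 3: G0=G2=0 G1=0(const) G2=G3=1 G3=G2=0 G4=(0+1>=2)=0 -> 00100
Step 4: G0=G2=1 G1=0(const) G2=G3=0 G3=G2=1 G4=(0+0>=2)=0 -> 10010
Cycle of length 2 starting at step 2 -> no fixed point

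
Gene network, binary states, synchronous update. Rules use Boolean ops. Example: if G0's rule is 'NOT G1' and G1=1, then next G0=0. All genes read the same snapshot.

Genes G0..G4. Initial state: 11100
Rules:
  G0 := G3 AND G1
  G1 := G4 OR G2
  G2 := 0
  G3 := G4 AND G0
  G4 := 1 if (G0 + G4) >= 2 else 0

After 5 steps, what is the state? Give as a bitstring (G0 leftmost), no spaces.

Step 1: G0=G3&G1=0&1=0 G1=G4|G2=0|1=1 G2=0(const) G3=G4&G0=0&1=0 G4=(1+0>=2)=0 -> 01000
Step 2: G0=G3&G1=0&1=0 G1=G4|G2=0|0=0 G2=0(const) G3=G4&G0=0&0=0 G4=(0+0>=2)=0 -> 00000
Step 3: G0=G3&G1=0&0=0 G1=G4|G2=0|0=0 G2=0(const) G3=G4&G0=0&0=0 G4=(0+0>=2)=0 -> 00000
Step 4: G0=G3&G1=0&0=0 G1=G4|G2=0|0=0 G2=0(const) G3=G4&G0=0&0=0 G4=(0+0>=2)=0 -> 00000
Step 5: G0=G3&G1=0&0=0 G1=G4|G2=0|0=0 G2=0(const) G3=G4&G0=0&0=0 G4=(0+0>=2)=0 -> 00000

00000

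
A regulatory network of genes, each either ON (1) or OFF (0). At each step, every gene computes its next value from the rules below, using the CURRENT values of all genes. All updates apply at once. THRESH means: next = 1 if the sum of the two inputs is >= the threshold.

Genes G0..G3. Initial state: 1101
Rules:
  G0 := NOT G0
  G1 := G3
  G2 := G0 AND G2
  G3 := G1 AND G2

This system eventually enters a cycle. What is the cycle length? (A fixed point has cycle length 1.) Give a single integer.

Answer: 2

Derivation:
Step 0: 1101
Step 1: G0=NOT G0=NOT 1=0 G1=G3=1 G2=G0&G2=1&0=0 G3=G1&G2=1&0=0 -> 0100
Step 2: G0=NOT G0=NOT 0=1 G1=G3=0 G2=G0&G2=0&0=0 G3=G1&G2=1&0=0 -> 1000
Step 3: G0=NOT G0=NOT 1=0 G1=G3=0 G2=G0&G2=1&0=0 G3=G1&G2=0&0=0 -> 0000
Step 4: G0=NOT G0=NOT 0=1 G1=G3=0 G2=G0&G2=0&0=0 G3=G1&G2=0&0=0 -> 1000
State from step 4 equals state from step 2 -> cycle length 2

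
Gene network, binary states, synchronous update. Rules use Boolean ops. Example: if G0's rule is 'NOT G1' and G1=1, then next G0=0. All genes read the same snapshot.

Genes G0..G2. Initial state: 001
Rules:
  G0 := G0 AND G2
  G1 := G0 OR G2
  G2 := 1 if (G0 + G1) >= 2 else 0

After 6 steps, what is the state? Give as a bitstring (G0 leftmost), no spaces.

Step 1: G0=G0&G2=0&1=0 G1=G0|G2=0|1=1 G2=(0+0>=2)=0 -> 010
Step 2: G0=G0&G2=0&0=0 G1=G0|G2=0|0=0 G2=(0+1>=2)=0 -> 000
Step 3: G0=G0&G2=0&0=0 G1=G0|G2=0|0=0 G2=(0+0>=2)=0 -> 000
Step 4: G0=G0&G2=0&0=0 G1=G0|G2=0|0=0 G2=(0+0>=2)=0 -> 000
Step 5: G0=G0&G2=0&0=0 G1=G0|G2=0|0=0 G2=(0+0>=2)=0 -> 000
Step 6: G0=G0&G2=0&0=0 G1=G0|G2=0|0=0 G2=(0+0>=2)=0 -> 000

000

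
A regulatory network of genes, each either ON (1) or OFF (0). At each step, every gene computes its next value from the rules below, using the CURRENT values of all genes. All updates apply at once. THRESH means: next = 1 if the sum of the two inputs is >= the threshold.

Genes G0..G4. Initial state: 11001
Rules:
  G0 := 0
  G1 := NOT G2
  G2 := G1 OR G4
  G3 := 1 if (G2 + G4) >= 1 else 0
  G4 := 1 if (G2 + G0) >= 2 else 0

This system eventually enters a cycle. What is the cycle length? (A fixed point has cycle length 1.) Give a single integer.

Answer: 4

Derivation:
Step 0: 11001
Step 1: G0=0(const) G1=NOT G2=NOT 0=1 G2=G1|G4=1|1=1 G3=(0+1>=1)=1 G4=(0+1>=2)=0 -> 01110
Step 2: G0=0(const) G1=NOT G2=NOT 1=0 G2=G1|G4=1|0=1 G3=(1+0>=1)=1 G4=(1+0>=2)=0 -> 00110
Step 3: G0=0(const) G1=NOT G2=NOT 1=0 G2=G1|G4=0|0=0 G3=(1+0>=1)=1 G4=(1+0>=2)=0 -> 00010
Step 4: G0=0(const) G1=NOT G2=NOT 0=1 G2=G1|G4=0|0=0 G3=(0+0>=1)=0 G4=(0+0>=2)=0 -> 01000
Step 5: G0=0(const) G1=NOT G2=NOT 0=1 G2=G1|G4=1|0=1 G3=(0+0>=1)=0 G4=(0+0>=2)=0 -> 01100
Step 6: G0=0(const) G1=NOT G2=NOT 1=0 G2=G1|G4=1|0=1 G3=(1+0>=1)=1 G4=(1+0>=2)=0 -> 00110
State from step 6 equals state from step 2 -> cycle length 4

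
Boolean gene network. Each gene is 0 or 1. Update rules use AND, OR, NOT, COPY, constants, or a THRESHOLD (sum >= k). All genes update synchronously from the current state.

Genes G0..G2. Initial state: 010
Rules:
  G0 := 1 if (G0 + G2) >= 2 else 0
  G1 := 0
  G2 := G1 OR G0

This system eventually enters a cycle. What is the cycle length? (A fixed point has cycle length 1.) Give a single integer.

Answer: 1

Derivation:
Step 0: 010
Step 1: G0=(0+0>=2)=0 G1=0(const) G2=G1|G0=1|0=1 -> 001
Step 2: G0=(0+1>=2)=0 G1=0(const) G2=G1|G0=0|0=0 -> 000
Step 3: G0=(0+0>=2)=0 G1=0(const) G2=G1|G0=0|0=0 -> 000
State from step 3 equals state from step 2 -> cycle length 1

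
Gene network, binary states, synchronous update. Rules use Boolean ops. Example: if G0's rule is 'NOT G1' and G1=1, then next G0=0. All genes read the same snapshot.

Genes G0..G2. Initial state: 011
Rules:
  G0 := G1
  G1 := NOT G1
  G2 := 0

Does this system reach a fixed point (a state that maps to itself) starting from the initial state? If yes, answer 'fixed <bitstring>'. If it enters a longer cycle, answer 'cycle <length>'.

Answer: cycle 2

Derivation:
Step 0: 011
Step 1: G0=G1=1 G1=NOT G1=NOT 1=0 G2=0(const) -> 100
Step 2: G0=G1=0 G1=NOT G1=NOT 0=1 G2=0(const) -> 010
Step 3: G0=G1=1 G1=NOT G1=NOT 1=0 G2=0(const) -> 100
Cycle of length 2 starting at step 1 -> no fixed point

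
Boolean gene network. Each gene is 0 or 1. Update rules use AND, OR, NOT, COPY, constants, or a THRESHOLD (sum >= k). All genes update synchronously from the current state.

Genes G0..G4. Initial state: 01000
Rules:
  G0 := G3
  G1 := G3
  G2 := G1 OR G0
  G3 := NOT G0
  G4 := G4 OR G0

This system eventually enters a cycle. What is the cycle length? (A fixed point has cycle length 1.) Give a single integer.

Answer: 4

Derivation:
Step 0: 01000
Step 1: G0=G3=0 G1=G3=0 G2=G1|G0=1|0=1 G3=NOT G0=NOT 0=1 G4=G4|G0=0|0=0 -> 00110
Step 2: G0=G3=1 G1=G3=1 G2=G1|G0=0|0=0 G3=NOT G0=NOT 0=1 G4=G4|G0=0|0=0 -> 11010
Step 3: G0=G3=1 G1=G3=1 G2=G1|G0=1|1=1 G3=NOT G0=NOT 1=0 G4=G4|G0=0|1=1 -> 11101
Step 4: G0=G3=0 G1=G3=0 G2=G1|G0=1|1=1 G3=NOT G0=NOT 1=0 G4=G4|G0=1|1=1 -> 00101
Step 5: G0=G3=0 G1=G3=0 G2=G1|G0=0|0=0 G3=NOT G0=NOT 0=1 G4=G4|G0=1|0=1 -> 00011
Step 6: G0=G3=1 G1=G3=1 G2=G1|G0=0|0=0 G3=NOT G0=NOT 0=1 G4=G4|G0=1|0=1 -> 11011
Step 7: G0=G3=1 G1=G3=1 G2=G1|G0=1|1=1 G3=NOT G0=NOT 1=0 G4=G4|G0=1|1=1 -> 11101
State from step 7 equals state from step 3 -> cycle length 4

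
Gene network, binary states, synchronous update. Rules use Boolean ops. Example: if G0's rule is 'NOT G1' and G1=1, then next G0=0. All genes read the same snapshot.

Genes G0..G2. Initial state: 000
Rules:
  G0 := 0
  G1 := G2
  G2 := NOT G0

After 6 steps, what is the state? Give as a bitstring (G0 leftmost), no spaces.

Step 1: G0=0(const) G1=G2=0 G2=NOT G0=NOT 0=1 -> 001
Step 2: G0=0(const) G1=G2=1 G2=NOT G0=NOT 0=1 -> 011
Step 3: G0=0(const) G1=G2=1 G2=NOT G0=NOT 0=1 -> 011
Step 4: G0=0(const) G1=G2=1 G2=NOT G0=NOT 0=1 -> 011
Step 5: G0=0(const) G1=G2=1 G2=NOT G0=NOT 0=1 -> 011
Step 6: G0=0(const) G1=G2=1 G2=NOT G0=NOT 0=1 -> 011

011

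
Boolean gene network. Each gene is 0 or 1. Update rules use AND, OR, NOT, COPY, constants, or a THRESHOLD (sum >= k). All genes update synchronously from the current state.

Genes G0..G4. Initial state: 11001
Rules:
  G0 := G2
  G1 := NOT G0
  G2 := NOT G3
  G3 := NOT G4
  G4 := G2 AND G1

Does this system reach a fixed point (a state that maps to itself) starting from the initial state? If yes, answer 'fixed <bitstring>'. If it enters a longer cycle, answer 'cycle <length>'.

Answer: cycle 3

Derivation:
Step 0: 11001
Step 1: G0=G2=0 G1=NOT G0=NOT 1=0 G2=NOT G3=NOT 0=1 G3=NOT G4=NOT 1=0 G4=G2&G1=0&1=0 -> 00100
Step 2: G0=G2=1 G1=NOT G0=NOT 0=1 G2=NOT G3=NOT 0=1 G3=NOT G4=NOT 0=1 G4=G2&G1=1&0=0 -> 11110
Step 3: G0=G2=1 G1=NOT G0=NOT 1=0 G2=NOT G3=NOT 1=0 G3=NOT G4=NOT 0=1 G4=G2&G1=1&1=1 -> 10011
Step 4: G0=G2=0 G1=NOT G0=NOT 1=0 G2=NOT G3=NOT 1=0 G3=NOT G4=NOT 1=0 G4=G2&G1=0&0=0 -> 00000
Step 5: G0=G2=0 G1=NOT G0=NOT 0=1 G2=NOT G3=NOT 0=1 G3=NOT G4=NOT 0=1 G4=G2&G1=0&0=0 -> 01110
Step 6: G0=G2=1 G1=NOT G0=NOT 0=1 G2=NOT G3=NOT 1=0 G3=NOT G4=NOT 0=1 G4=G2&G1=1&1=1 -> 11011
Step 7: G0=G2=0 G1=NOT G0=NOT 1=0 G2=NOT G3=NOT 1=0 G3=NOT G4=NOT 1=0 G4=G2&G1=0&1=0 -> 00000
Cycle of length 3 starting at step 4 -> no fixed point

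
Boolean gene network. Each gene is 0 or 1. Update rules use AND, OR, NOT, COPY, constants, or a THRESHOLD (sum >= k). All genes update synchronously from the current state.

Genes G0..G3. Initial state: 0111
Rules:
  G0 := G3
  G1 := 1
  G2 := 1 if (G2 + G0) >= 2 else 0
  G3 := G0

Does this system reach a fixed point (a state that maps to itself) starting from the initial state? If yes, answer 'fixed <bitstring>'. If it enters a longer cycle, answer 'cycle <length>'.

Answer: cycle 2

Derivation:
Step 0: 0111
Step 1: G0=G3=1 G1=1(const) G2=(1+0>=2)=0 G3=G0=0 -> 1100
Step 2: G0=G3=0 G1=1(const) G2=(0+1>=2)=0 G3=G0=1 -> 0101
Step 3: G0=G3=1 G1=1(const) G2=(0+0>=2)=0 G3=G0=0 -> 1100
Cycle of length 2 starting at step 1 -> no fixed point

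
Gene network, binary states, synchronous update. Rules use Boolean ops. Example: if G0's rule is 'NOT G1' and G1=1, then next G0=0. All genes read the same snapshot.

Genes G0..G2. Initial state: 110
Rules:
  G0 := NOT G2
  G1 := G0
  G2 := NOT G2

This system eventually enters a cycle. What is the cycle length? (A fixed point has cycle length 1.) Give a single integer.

Step 0: 110
Step 1: G0=NOT G2=NOT 0=1 G1=G0=1 G2=NOT G2=NOT 0=1 -> 111
Step 2: G0=NOT G2=NOT 1=0 G1=G0=1 G2=NOT G2=NOT 1=0 -> 010
Step 3: G0=NOT G2=NOT 0=1 G1=G0=0 G2=NOT G2=NOT 0=1 -> 101
Step 4: G0=NOT G2=NOT 1=0 G1=G0=1 G2=NOT G2=NOT 1=0 -> 010
State from step 4 equals state from step 2 -> cycle length 2

Answer: 2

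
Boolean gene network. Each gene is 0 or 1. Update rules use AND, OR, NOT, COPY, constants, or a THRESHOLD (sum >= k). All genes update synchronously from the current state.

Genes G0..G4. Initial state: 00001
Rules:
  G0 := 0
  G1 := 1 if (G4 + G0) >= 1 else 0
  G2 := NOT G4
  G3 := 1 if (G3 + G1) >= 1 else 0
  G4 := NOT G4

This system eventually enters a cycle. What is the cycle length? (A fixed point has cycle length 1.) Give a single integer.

Answer: 2

Derivation:
Step 0: 00001
Step 1: G0=0(const) G1=(1+0>=1)=1 G2=NOT G4=NOT 1=0 G3=(0+0>=1)=0 G4=NOT G4=NOT 1=0 -> 01000
Step 2: G0=0(const) G1=(0+0>=1)=0 G2=NOT G4=NOT 0=1 G3=(0+1>=1)=1 G4=NOT G4=NOT 0=1 -> 00111
Step 3: G0=0(const) G1=(1+0>=1)=1 G2=NOT G4=NOT 1=0 G3=(1+0>=1)=1 G4=NOT G4=NOT 1=0 -> 01010
Step 4: G0=0(const) G1=(0+0>=1)=0 G2=NOT G4=NOT 0=1 G3=(1+1>=1)=1 G4=NOT G4=NOT 0=1 -> 00111
State from step 4 equals state from step 2 -> cycle length 2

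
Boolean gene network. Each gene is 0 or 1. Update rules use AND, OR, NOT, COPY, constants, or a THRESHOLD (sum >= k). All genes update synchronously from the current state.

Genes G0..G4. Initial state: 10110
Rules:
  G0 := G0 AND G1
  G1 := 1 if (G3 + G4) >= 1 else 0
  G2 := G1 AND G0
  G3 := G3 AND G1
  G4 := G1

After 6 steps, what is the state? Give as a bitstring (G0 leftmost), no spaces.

Step 1: G0=G0&G1=1&0=0 G1=(1+0>=1)=1 G2=G1&G0=0&1=0 G3=G3&G1=1&0=0 G4=G1=0 -> 01000
Step 2: G0=G0&G1=0&1=0 G1=(0+0>=1)=0 G2=G1&G0=1&0=0 G3=G3&G1=0&1=0 G4=G1=1 -> 00001
Step 3: G0=G0&G1=0&0=0 G1=(0+1>=1)=1 G2=G1&G0=0&0=0 G3=G3&G1=0&0=0 G4=G1=0 -> 01000
Step 4: G0=G0&G1=0&1=0 G1=(0+0>=1)=0 G2=G1&G0=1&0=0 G3=G3&G1=0&1=0 G4=G1=1 -> 00001
Step 5: G0=G0&G1=0&0=0 G1=(0+1>=1)=1 G2=G1&G0=0&0=0 G3=G3&G1=0&0=0 G4=G1=0 -> 01000
Step 6: G0=G0&G1=0&1=0 G1=(0+0>=1)=0 G2=G1&G0=1&0=0 G3=G3&G1=0&1=0 G4=G1=1 -> 00001

00001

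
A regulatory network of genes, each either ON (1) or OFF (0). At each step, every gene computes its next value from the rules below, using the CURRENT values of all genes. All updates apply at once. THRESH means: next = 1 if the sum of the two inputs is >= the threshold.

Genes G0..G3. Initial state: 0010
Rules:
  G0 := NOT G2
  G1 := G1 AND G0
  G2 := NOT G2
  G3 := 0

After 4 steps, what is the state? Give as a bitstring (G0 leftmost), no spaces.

Step 1: G0=NOT G2=NOT 1=0 G1=G1&G0=0&0=0 G2=NOT G2=NOT 1=0 G3=0(const) -> 0000
Step 2: G0=NOT G2=NOT 0=1 G1=G1&G0=0&0=0 G2=NOT G2=NOT 0=1 G3=0(const) -> 1010
Step 3: G0=NOT G2=NOT 1=0 G1=G1&G0=0&1=0 G2=NOT G2=NOT 1=0 G3=0(const) -> 0000
Step 4: G0=NOT G2=NOT 0=1 G1=G1&G0=0&0=0 G2=NOT G2=NOT 0=1 G3=0(const) -> 1010

1010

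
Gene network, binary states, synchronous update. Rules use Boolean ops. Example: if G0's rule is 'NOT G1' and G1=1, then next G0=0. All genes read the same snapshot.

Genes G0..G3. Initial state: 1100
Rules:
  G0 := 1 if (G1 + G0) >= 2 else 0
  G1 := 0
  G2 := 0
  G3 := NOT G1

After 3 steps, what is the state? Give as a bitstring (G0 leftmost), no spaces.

Step 1: G0=(1+1>=2)=1 G1=0(const) G2=0(const) G3=NOT G1=NOT 1=0 -> 1000
Step 2: G0=(0+1>=2)=0 G1=0(const) G2=0(const) G3=NOT G1=NOT 0=1 -> 0001
Step 3: G0=(0+0>=2)=0 G1=0(const) G2=0(const) G3=NOT G1=NOT 0=1 -> 0001

0001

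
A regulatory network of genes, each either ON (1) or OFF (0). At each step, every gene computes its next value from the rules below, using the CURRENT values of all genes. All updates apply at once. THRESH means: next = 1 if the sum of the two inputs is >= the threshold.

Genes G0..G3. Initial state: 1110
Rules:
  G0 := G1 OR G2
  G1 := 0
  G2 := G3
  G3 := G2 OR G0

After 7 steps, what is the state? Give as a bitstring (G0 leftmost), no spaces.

Step 1: G0=G1|G2=1|1=1 G1=0(const) G2=G3=0 G3=G2|G0=1|1=1 -> 1001
Step 2: G0=G1|G2=0|0=0 G1=0(const) G2=G3=1 G3=G2|G0=0|1=1 -> 0011
Step 3: G0=G1|G2=0|1=1 G1=0(const) G2=G3=1 G3=G2|G0=1|0=1 -> 1011
Step 4: G0=G1|G2=0|1=1 G1=0(const) G2=G3=1 G3=G2|G0=1|1=1 -> 1011
Step 5: G0=G1|G2=0|1=1 G1=0(const) G2=G3=1 G3=G2|G0=1|1=1 -> 1011
Step 6: G0=G1|G2=0|1=1 G1=0(const) G2=G3=1 G3=G2|G0=1|1=1 -> 1011
Step 7: G0=G1|G2=0|1=1 G1=0(const) G2=G3=1 G3=G2|G0=1|1=1 -> 1011

1011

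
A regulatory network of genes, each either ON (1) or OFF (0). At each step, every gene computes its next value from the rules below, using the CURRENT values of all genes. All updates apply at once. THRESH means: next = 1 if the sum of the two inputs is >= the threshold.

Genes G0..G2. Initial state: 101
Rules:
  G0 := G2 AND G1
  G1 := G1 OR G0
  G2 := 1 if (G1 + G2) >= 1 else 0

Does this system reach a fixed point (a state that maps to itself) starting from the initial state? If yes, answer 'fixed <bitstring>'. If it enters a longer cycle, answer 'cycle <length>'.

Answer: fixed 111

Derivation:
Step 0: 101
Step 1: G0=G2&G1=1&0=0 G1=G1|G0=0|1=1 G2=(0+1>=1)=1 -> 011
Step 2: G0=G2&G1=1&1=1 G1=G1|G0=1|0=1 G2=(1+1>=1)=1 -> 111
Step 3: G0=G2&G1=1&1=1 G1=G1|G0=1|1=1 G2=(1+1>=1)=1 -> 111
Fixed point reached at step 2: 111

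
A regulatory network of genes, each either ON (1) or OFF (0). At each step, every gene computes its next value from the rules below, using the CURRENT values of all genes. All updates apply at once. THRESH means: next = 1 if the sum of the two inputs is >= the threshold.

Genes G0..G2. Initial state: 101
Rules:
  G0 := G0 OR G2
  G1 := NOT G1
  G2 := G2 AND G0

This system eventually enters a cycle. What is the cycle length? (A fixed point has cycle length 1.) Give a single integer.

Answer: 2

Derivation:
Step 0: 101
Step 1: G0=G0|G2=1|1=1 G1=NOT G1=NOT 0=1 G2=G2&G0=1&1=1 -> 111
Step 2: G0=G0|G2=1|1=1 G1=NOT G1=NOT 1=0 G2=G2&G0=1&1=1 -> 101
State from step 2 equals state from step 0 -> cycle length 2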